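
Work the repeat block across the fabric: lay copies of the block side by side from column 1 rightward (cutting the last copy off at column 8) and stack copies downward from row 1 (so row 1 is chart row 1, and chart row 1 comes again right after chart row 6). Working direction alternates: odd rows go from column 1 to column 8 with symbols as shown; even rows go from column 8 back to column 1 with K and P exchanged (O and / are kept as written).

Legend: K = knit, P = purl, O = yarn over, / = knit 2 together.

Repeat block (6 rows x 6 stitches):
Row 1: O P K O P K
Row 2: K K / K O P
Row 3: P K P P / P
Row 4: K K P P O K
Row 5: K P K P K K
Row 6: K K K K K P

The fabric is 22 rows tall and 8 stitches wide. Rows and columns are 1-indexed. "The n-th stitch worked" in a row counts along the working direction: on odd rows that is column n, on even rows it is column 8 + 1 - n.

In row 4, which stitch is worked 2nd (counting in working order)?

== STITCH ==
P

Derivation:
Row 4: (4-1) mod 6 = 3, so use chart row 4. Even row -> WS.
Chart row 4 tiled across columns 1-8: K K P P O K K K
WS row: flip the tiled sequence (start at column 8) and apply K<->P; O and / stay.
Row 4 as worked: P P P O K K P P
Stitch 2 in working order -> P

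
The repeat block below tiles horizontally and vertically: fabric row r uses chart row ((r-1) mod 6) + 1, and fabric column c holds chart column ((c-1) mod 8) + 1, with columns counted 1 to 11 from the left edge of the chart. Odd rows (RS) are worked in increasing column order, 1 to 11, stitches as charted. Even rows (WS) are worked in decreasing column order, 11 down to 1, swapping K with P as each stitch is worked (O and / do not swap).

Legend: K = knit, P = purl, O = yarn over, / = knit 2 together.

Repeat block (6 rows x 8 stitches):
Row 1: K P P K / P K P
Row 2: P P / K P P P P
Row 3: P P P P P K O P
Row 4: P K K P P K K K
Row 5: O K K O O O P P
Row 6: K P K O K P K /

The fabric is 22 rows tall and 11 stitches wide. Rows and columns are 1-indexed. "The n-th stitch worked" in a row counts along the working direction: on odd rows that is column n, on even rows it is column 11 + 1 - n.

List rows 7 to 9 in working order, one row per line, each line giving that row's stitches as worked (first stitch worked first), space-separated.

Row 7: chart row 1, RS - tile across columns 1-11 and work as-is.
Row 8: chart row 2, WS - tiled (columns 1-11): P P / K P P P P P P /; work from column 11 back to 1 with K<->P swapped.
Row 9: chart row 3, RS - tile across columns 1-11 and work as-is.

Result:
K P P K / P K P K P P
/ K K K K K K P / K K
P P P P P K O P P P P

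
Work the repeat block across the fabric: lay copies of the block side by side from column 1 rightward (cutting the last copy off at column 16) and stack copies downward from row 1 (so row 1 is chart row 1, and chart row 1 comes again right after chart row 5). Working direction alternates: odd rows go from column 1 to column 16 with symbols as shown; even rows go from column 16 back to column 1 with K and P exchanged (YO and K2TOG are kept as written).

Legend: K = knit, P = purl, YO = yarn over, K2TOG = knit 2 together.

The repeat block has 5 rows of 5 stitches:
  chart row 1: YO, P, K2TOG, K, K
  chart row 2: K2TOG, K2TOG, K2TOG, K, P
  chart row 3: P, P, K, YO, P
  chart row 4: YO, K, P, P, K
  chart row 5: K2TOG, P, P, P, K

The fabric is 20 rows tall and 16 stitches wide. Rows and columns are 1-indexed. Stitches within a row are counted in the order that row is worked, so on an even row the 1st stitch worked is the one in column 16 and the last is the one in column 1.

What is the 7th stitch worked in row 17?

Stitch:
K2TOG

Derivation:
For row 17: chart row = ((17-1) mod 5) + 1 = 2; this is a RS (odd) row.
Chart row 2 tiled across columns 1-16: K2TOG K2TOG K2TOG K P K2TOG K2TOG K2TOG K P K2TOG K2TOG K2TOG K P K2TOG
RS: work column 1 to column 16, symbols as charted — the tiled row is the row as worked.
Stitch 7 in working order -> K2TOG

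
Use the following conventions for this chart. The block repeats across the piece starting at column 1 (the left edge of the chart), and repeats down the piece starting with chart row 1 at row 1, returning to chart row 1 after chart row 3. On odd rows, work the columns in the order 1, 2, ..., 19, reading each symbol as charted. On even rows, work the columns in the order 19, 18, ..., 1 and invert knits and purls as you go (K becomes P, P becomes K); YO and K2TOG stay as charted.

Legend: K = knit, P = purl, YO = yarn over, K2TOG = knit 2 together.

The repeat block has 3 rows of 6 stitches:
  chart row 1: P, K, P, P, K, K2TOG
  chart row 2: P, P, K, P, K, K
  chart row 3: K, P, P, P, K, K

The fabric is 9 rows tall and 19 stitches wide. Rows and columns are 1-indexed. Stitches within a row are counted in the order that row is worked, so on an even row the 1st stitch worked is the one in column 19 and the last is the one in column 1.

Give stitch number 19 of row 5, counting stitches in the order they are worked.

Row 5: (5-1) mod 3 = 1, so use chart row 2. Odd row -> RS.
Chart row 2 tiled across columns 1-19: P P K P K K P P K P K K P P K P K K P
RS row: no reversal, no swap; stitch n worked = column n.
The 19th stitch worked is P.

Result:
P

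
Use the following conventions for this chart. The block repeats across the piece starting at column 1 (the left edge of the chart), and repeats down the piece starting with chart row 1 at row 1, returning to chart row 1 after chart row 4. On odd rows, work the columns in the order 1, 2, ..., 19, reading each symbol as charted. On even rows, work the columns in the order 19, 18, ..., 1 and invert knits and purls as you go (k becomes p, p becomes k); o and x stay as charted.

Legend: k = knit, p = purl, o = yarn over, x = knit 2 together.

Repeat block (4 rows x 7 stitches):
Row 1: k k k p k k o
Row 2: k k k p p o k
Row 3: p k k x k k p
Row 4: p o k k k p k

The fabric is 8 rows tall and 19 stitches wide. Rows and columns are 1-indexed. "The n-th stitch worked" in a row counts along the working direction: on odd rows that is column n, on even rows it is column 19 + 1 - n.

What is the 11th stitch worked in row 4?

For row 4: chart row = ((4-1) mod 4) + 1 = 4; this is a WS (even) row.
Chart row 4 tiled across columns 1-19: p o k k k p k p o k k k p k p o k k k
WS: work from column 19 back to column 1 (reverse the tiled row), swapping k<->p (o and x unchanged).
Row 4 as worked: p p p o k p k p p p o k p k p p p o k
The 11th stitch worked is o.

Stitch:
o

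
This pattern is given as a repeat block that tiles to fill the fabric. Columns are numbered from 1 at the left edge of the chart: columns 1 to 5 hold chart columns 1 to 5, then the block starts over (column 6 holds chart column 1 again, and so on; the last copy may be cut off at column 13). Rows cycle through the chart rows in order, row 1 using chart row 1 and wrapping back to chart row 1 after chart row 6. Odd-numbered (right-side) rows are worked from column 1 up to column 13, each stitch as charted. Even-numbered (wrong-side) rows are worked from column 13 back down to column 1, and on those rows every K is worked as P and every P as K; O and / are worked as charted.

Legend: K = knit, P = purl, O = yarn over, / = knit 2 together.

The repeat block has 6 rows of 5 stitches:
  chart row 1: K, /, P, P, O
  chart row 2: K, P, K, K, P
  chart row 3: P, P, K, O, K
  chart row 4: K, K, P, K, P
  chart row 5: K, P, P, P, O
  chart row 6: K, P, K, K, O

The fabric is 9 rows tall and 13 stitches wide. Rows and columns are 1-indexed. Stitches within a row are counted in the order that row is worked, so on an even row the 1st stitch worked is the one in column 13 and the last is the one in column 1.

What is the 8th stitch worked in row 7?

Row 7 uses chart row ((7-1) mod 6)+1 = 1. Row 7 is odd, so RS.
Chart row 1 tiled across columns 1-13: K / P P O K / P P O K / P
RS row: no reversal, no swap; stitch n worked = column n.
Counting 8 along the worked row gives P.

Stitch:
P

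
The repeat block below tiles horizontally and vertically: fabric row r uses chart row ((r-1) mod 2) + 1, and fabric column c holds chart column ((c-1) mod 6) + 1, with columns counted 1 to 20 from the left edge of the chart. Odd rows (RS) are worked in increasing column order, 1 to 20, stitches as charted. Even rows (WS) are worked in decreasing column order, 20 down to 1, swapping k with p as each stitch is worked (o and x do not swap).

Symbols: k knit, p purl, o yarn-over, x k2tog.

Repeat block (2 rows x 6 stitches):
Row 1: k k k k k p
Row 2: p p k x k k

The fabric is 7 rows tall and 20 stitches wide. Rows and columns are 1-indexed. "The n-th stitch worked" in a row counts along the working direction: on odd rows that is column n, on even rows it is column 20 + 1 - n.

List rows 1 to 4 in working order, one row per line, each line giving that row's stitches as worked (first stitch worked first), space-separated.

Row 1: chart row 1, RS - tile across columns 1-20 and work as-is.
Row 2: chart row 2, WS - tiled (columns 1-20): p p k x k k p p k x k k p p k x k k p p; work from column 20 back to 1 with k<->p swapped.
Row 3: chart row 1, RS - tile across columns 1-20 and work as-is.
Row 4: chart row 2, WS - tiled (columns 1-20): p p k x k k p p k x k k p p k x k k p p; work from column 20 back to 1 with k<->p swapped.

Result:
k k k k k p k k k k k p k k k k k p k k
k k p p x p k k p p x p k k p p x p k k
k k k k k p k k k k k p k k k k k p k k
k k p p x p k k p p x p k k p p x p k k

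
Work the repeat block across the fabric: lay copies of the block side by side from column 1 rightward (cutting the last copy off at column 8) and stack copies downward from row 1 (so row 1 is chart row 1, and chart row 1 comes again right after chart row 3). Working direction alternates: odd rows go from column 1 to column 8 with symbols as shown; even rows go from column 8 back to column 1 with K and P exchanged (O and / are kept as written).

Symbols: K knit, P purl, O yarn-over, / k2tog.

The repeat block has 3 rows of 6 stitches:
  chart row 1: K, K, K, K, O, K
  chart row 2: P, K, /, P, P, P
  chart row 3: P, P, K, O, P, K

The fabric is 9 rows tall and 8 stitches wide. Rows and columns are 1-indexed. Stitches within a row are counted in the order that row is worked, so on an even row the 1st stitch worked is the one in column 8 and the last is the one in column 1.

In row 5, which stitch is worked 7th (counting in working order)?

Row 5 uses chart row ((5-1) mod 3)+1 = 2. Row 5 is odd, so RS.
Chart row 2 tiled across columns 1-8: P K / P P P P K
Right side: take the tiled row as-is (worked left to right from column 1).
Counting 7 along the worked row gives P.

== STITCH ==
P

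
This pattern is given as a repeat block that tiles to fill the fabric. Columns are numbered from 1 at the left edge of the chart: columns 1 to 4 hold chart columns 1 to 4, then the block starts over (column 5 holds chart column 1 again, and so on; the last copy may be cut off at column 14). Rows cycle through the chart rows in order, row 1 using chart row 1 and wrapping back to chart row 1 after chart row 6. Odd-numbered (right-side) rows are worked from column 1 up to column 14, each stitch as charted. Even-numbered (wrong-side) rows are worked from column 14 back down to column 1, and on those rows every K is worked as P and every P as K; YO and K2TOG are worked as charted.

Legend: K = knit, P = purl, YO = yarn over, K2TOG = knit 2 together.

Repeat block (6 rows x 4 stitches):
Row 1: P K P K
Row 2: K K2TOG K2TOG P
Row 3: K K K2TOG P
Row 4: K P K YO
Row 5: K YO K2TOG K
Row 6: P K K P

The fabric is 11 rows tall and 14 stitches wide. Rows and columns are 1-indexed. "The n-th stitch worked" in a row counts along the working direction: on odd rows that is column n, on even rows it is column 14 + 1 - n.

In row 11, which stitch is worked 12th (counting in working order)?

Row 11: (11-1) mod 6 = 4, so use chart row 5. Odd row -> RS.
Chart row 5 tiled across columns 1-14: K YO K2TOG K K YO K2TOG K K YO K2TOG K K YO
RS row: no reversal, no swap; stitch n worked = column n.
Stitch 12 in working order -> K

Result:
K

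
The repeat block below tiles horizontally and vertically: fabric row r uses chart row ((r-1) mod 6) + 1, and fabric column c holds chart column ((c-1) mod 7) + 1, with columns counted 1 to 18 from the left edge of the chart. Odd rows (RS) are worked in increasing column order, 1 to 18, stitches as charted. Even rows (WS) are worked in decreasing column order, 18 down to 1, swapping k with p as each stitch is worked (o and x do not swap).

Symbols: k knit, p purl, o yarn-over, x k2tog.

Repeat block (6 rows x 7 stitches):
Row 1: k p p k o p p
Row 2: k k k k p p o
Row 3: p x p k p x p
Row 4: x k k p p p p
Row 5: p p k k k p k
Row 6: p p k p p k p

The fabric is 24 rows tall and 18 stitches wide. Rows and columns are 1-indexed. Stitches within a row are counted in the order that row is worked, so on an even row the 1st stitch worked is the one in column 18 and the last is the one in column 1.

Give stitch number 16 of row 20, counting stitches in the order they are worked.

Row 20 uses chart row ((20-1) mod 6)+1 = 2. Row 20 is even, so WS.
Chart row 2 tiled across columns 1-18: k k k k p p o k k k k p p o k k k k
Wrong side: read the tiled row from column 18 down to 1 and exchange k with p (leave o, x).
Row 20 as worked: p p p p o k k p p p p o k k p p p p
The 16th stitch worked is p.

== STITCH ==
p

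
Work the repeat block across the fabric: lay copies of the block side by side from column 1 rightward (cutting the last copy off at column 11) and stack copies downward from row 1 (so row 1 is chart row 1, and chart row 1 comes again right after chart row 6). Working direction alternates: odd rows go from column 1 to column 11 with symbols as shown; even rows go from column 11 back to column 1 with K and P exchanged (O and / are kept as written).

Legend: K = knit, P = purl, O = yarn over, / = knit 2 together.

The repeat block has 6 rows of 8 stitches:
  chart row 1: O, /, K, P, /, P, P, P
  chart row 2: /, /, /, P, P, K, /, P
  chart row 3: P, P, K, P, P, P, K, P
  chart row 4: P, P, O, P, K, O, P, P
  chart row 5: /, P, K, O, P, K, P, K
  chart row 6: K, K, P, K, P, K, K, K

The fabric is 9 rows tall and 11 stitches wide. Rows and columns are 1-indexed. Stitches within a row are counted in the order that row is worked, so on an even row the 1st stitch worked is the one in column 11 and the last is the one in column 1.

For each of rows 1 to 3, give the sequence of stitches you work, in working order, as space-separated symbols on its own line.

Row 1: chart row 1, RS - tile across columns 1-11 and work as-is.
Row 2: chart row 2, WS - tiled (columns 1-11): / / / P P K / P / / /; work from column 11 back to 1 with K<->P swapped.
Row 3: chart row 3, RS - tile across columns 1-11 and work as-is.

== ROWS AS WORKED ==
O / K P / P P P O / K
/ / / K / P K K / / /
P P K P P P K P P P K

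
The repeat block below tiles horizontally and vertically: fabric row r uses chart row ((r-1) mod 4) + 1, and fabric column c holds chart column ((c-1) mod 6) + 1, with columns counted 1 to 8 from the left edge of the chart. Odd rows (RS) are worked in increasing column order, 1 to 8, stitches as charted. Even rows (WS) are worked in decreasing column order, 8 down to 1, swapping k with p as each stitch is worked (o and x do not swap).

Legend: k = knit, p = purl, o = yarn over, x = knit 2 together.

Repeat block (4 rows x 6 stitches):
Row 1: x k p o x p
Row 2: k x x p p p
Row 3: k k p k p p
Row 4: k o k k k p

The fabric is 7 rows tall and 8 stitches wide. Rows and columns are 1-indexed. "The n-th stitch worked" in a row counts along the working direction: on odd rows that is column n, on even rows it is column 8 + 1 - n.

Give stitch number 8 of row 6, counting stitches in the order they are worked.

Stitch:
p

Derivation:
For row 6: chart row = ((6-1) mod 4) + 1 = 2; this is a WS (even) row.
Chart row 2 tiled across columns 1-8: k x x p p p k x
Wrong side: read the tiled row from column 8 down to 1 and exchange k with p (leave o, x).
Row 6 as worked: x p k k k x x p
The 8th stitch worked is p.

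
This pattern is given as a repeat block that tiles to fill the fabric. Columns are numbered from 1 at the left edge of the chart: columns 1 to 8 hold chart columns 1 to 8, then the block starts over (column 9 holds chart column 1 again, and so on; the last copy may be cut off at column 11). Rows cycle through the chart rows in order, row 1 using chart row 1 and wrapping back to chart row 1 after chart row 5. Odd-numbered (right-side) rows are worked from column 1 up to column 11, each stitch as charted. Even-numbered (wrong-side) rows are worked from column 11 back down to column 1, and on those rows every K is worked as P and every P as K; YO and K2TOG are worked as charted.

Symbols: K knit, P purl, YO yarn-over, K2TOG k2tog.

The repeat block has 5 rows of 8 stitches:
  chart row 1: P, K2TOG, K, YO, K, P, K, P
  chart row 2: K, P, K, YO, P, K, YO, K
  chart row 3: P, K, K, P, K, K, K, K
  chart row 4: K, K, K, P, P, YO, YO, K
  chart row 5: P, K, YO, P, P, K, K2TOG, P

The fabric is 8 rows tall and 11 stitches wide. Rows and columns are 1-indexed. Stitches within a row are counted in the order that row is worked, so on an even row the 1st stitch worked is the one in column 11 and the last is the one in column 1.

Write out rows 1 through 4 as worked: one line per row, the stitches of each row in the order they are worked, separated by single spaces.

Row 1: chart row 1, RS - tile across columns 1-11 and work as-is.
Row 2: chart row 2, WS - tiled (columns 1-11): K P K YO P K YO K K P K; work from column 11 back to 1 with K<->P swapped.
Row 3: chart row 3, RS - tile across columns 1-11 and work as-is.
Row 4: chart row 4, WS - tiled (columns 1-11): K K K P P YO YO K K K K; work from column 11 back to 1 with K<->P swapped.

Result:
P K2TOG K YO K P K P P K2TOG K
P K P P YO P K YO P K P
P K K P K K K K P K K
P P P P YO YO K K P P P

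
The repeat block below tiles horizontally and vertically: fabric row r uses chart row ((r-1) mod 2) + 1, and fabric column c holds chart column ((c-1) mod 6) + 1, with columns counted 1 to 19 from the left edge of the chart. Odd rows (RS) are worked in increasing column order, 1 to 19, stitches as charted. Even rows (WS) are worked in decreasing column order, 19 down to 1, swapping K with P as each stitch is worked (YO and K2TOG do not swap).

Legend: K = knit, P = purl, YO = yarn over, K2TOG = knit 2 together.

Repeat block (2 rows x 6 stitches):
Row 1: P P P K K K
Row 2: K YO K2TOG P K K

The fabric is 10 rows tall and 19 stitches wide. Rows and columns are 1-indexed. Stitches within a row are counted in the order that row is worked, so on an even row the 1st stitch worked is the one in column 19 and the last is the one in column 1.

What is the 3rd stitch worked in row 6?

Result:
P

Derivation:
Row 6 uses chart row ((6-1) mod 2)+1 = 2. Row 6 is even, so WS.
Chart row 2 tiled across columns 1-19: K YO K2TOG P K K K YO K2TOG P K K K YO K2TOG P K K K
WS row: flip the tiled sequence (start at column 19) and apply K<->P; YO and K2TOG stay.
Row 6 as worked: P P P K K2TOG YO P P P K K2TOG YO P P P K K2TOG YO P
The 3rd stitch worked is P.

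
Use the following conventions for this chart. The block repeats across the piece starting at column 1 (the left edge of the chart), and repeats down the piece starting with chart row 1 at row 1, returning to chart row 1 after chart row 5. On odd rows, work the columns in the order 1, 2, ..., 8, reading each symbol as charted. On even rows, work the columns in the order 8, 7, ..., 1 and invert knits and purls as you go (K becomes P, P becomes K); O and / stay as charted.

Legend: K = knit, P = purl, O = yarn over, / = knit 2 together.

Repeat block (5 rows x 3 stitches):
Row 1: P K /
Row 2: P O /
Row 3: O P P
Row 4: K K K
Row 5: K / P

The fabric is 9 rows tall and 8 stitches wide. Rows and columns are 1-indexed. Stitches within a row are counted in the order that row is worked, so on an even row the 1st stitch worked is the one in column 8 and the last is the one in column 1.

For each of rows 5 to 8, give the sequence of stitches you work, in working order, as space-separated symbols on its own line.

Row 5: chart row 5, RS - tile across columns 1-8 and work as-is.
Row 6: chart row 1, WS - tiled (columns 1-8): P K / P K / P K; work from column 8 back to 1 with K<->P swapped.
Row 7: chart row 2, RS - tile across columns 1-8 and work as-is.
Row 8: chart row 3, WS - tiled (columns 1-8): O P P O P P O P; work from column 8 back to 1 with K<->P swapped.

Rows as worked:
K / P K / P K /
P K / P K / P K
P O / P O / P O
K O K K O K K O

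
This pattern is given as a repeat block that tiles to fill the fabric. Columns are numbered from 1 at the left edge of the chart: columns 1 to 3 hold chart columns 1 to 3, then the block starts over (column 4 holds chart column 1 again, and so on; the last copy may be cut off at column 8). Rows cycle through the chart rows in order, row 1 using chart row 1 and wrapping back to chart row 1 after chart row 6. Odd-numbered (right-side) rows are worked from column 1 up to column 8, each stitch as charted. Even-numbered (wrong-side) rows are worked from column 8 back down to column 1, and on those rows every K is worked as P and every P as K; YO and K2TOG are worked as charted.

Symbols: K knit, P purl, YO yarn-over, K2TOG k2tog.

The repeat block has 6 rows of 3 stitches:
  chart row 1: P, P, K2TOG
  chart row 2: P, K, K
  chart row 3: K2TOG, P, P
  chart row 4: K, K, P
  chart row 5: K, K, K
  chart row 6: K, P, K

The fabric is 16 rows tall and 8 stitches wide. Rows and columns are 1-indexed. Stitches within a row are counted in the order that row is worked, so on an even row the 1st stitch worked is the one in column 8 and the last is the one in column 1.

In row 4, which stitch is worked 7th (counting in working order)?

Result:
P

Derivation:
Row 4: (4-1) mod 6 = 3, so use chart row 4. Even row -> WS.
Chart row 4 tiled across columns 1-8: K K P K K P K K
WS row: flip the tiled sequence (start at column 8) and apply K<->P; YO and K2TOG stay.
Row 4 as worked: P P K P P K P P
Stitch 7 in working order -> P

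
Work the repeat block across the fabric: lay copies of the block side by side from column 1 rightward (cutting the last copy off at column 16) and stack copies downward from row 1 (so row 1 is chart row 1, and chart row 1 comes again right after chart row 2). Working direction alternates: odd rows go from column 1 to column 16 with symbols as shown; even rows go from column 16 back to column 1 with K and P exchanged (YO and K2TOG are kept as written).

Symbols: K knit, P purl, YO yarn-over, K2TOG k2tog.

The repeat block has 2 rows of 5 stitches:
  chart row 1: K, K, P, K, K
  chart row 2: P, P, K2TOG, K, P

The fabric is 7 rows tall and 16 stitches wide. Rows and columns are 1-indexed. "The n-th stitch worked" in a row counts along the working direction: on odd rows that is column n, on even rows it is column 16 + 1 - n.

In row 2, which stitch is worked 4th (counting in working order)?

Result:
K2TOG

Derivation:
Row 2: (2-1) mod 2 = 1, so use chart row 2. Even row -> WS.
Chart row 2 tiled across columns 1-16: P P K2TOG K P P P K2TOG K P P P K2TOG K P P
WS row: flip the tiled sequence (start at column 16) and apply K<->P; YO and K2TOG stay.
Row 2 as worked: K K P K2TOG K K K P K2TOG K K K P K2TOG K K
Counting 4 along the worked row gives K2TOG.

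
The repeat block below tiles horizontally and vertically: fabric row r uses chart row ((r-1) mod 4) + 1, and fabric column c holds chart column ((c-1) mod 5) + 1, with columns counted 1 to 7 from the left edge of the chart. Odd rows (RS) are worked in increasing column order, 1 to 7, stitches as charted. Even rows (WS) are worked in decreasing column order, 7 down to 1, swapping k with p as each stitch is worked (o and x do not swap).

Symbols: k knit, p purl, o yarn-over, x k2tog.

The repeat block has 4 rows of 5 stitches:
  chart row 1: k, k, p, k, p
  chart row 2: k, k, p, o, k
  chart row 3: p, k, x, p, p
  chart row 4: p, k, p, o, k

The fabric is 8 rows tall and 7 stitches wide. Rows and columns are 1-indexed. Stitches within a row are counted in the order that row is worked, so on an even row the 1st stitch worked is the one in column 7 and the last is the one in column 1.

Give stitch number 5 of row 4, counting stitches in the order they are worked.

For row 4: chart row = ((4-1) mod 4) + 1 = 4; this is a WS (even) row.
Chart row 4 tiled across columns 1-7: p k p o k p k
WS: work from column 7 back to column 1 (reverse the tiled row), swapping k<->p (o and x unchanged).
Row 4 as worked: p k p o k p k
The 5th stitch worked is k.

== STITCH ==
k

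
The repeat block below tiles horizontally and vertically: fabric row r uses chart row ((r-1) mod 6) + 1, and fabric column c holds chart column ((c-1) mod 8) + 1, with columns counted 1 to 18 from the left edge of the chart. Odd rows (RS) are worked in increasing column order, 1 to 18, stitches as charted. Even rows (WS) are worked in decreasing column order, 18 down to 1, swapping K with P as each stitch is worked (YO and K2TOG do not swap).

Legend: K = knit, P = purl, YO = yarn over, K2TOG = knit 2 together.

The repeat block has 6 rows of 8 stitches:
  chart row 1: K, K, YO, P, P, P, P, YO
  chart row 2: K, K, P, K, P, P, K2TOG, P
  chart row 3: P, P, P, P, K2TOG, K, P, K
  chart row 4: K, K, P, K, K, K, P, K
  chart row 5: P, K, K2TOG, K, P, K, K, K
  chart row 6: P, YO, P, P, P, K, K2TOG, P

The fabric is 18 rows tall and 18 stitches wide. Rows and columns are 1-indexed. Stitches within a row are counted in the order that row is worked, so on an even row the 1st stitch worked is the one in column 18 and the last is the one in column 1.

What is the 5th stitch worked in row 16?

Result:
P

Derivation:
For row 16: chart row = ((16-1) mod 6) + 1 = 4; this is a WS (even) row.
Chart row 4 tiled across columns 1-18: K K P K K K P K K K P K K K P K K K
WS row: flip the tiled sequence (start at column 18) and apply K<->P; YO and K2TOG stay.
Row 16 as worked: P P P K P P P K P P P K P P P K P P
Stitch 5 in working order -> P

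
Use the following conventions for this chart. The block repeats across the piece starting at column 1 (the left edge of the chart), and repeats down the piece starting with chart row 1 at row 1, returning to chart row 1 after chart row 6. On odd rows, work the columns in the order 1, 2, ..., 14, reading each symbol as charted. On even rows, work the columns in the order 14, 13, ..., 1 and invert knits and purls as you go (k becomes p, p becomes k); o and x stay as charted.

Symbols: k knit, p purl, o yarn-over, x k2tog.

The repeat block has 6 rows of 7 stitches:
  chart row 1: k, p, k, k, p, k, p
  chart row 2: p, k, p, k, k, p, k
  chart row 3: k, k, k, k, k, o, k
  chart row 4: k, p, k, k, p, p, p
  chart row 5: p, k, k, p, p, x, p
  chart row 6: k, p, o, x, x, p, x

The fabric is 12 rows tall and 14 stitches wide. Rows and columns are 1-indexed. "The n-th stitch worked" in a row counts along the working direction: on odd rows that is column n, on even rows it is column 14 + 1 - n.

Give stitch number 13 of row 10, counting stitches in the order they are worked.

Row 10: (10-1) mod 6 = 3, so use chart row 4. Even row -> WS.
Chart row 4 tiled across columns 1-14: k p k k p p p k p k k p p p
WS: work from column 14 back to column 1 (reverse the tiled row), swapping k<->p (o and x unchanged).
Row 10 as worked: k k k p p k p k k k p p k p
The 13th stitch worked is k.

== STITCH ==
k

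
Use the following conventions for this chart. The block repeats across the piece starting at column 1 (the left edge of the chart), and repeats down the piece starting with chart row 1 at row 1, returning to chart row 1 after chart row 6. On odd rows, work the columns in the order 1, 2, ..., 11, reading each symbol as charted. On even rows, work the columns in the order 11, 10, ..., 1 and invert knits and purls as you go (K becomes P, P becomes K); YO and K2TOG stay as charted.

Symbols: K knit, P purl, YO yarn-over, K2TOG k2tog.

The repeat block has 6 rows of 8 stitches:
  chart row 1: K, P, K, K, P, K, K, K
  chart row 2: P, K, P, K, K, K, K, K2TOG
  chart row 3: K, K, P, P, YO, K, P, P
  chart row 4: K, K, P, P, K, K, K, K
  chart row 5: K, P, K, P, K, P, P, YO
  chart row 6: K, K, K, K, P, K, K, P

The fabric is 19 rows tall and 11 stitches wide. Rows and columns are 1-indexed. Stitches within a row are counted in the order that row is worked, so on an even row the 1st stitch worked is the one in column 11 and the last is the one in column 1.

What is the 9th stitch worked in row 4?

For row 4: chart row = ((4-1) mod 6) + 1 = 4; this is a WS (even) row.
Chart row 4 tiled across columns 1-11: K K P P K K K K K K P
WS row: flip the tiled sequence (start at column 11) and apply K<->P; YO and K2TOG stay.
Row 4 as worked: K P P P P P P K K P P
Stitch 9 in working order -> K

Result:
K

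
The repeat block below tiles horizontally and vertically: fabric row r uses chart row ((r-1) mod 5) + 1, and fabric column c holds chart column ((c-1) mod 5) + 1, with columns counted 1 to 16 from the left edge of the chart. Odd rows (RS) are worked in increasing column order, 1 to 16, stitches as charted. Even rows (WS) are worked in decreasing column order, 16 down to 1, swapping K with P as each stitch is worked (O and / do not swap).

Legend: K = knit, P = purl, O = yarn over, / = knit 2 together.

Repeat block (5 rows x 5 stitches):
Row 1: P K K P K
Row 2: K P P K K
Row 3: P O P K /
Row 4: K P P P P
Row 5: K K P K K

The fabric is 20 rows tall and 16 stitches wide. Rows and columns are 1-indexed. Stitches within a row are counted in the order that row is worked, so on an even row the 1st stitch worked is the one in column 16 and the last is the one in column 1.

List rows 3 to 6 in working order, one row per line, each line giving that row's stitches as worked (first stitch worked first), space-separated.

== ROWS AS WORKED ==
P O P K / P O P K / P O P K / P
P K K K K P K K K K P K K K K P
K K P K K K K P K K K K P K K K
K P K P P K P K P P K P K P P K

Derivation:
Row 3: chart row 3, RS - tile across columns 1-16 and work as-is.
Row 4: chart row 4, WS - tiled (columns 1-16): K P P P P K P P P P K P P P P K; work from column 16 back to 1 with K<->P swapped.
Row 5: chart row 5, RS - tile across columns 1-16 and work as-is.
Row 6: chart row 1, WS - tiled (columns 1-16): P K K P K P K K P K P K K P K P; work from column 16 back to 1 with K<->P swapped.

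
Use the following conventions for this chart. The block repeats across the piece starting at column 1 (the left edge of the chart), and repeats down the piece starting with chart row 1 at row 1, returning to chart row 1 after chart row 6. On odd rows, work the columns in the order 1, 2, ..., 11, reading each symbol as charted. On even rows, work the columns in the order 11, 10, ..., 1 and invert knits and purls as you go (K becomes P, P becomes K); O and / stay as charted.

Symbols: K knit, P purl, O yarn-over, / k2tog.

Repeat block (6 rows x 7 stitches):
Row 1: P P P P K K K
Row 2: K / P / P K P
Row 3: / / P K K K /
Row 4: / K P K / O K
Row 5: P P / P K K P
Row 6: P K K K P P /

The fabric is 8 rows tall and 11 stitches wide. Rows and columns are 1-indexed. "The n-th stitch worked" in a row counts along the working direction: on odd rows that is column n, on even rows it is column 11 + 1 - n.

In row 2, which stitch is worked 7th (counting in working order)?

Row 2 uses chart row ((2-1) mod 6)+1 = 2. Row 2 is even, so WS.
Chart row 2 tiled across columns 1-11: K / P / P K P K / P /
WS row: flip the tiled sequence (start at column 11) and apply K<->P; O and / stay.
Row 2 as worked: / K / P K P K / K / P
Stitch 7 in working order -> K

== STITCH ==
K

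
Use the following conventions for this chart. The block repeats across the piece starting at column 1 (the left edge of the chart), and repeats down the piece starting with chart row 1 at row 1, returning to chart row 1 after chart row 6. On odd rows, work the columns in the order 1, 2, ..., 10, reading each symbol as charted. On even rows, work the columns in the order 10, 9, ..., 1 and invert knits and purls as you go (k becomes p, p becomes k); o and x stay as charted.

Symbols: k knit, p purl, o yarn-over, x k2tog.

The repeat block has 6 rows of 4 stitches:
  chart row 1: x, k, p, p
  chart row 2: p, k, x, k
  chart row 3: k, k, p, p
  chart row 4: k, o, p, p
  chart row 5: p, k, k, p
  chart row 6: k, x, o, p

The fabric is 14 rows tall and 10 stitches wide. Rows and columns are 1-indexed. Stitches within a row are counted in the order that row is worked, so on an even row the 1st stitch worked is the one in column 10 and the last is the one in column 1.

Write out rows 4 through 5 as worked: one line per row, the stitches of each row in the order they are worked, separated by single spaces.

Row 4: chart row 4, WS - tiled (columns 1-10): k o p p k o p p k o; work from column 10 back to 1 with k<->p swapped.
Row 5: chart row 5, RS - tile across columns 1-10 and work as-is.

Result:
o p k k o p k k o p
p k k p p k k p p k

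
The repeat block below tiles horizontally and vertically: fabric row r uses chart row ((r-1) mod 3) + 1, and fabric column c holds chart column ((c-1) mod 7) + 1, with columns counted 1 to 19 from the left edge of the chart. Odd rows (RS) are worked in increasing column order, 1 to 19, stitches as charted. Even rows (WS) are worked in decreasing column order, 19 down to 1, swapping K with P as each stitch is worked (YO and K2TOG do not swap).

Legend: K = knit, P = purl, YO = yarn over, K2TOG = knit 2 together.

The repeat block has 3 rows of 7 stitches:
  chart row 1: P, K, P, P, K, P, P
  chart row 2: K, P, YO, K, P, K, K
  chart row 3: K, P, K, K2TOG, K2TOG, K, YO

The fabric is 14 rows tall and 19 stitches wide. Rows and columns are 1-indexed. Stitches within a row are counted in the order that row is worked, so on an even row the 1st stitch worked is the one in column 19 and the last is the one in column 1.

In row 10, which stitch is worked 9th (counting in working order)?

For row 10: chart row = ((10-1) mod 3) + 1 = 1; this is a WS (even) row.
Chart row 1 tiled across columns 1-19: P K P P K P P P K P P K P P P K P P K
WS row: flip the tiled sequence (start at column 19) and apply K<->P; YO and K2TOG stay.
Row 10 as worked: P K K P K K K P K K P K K K P K K P K
The 9th stitch worked is K.

Stitch:
K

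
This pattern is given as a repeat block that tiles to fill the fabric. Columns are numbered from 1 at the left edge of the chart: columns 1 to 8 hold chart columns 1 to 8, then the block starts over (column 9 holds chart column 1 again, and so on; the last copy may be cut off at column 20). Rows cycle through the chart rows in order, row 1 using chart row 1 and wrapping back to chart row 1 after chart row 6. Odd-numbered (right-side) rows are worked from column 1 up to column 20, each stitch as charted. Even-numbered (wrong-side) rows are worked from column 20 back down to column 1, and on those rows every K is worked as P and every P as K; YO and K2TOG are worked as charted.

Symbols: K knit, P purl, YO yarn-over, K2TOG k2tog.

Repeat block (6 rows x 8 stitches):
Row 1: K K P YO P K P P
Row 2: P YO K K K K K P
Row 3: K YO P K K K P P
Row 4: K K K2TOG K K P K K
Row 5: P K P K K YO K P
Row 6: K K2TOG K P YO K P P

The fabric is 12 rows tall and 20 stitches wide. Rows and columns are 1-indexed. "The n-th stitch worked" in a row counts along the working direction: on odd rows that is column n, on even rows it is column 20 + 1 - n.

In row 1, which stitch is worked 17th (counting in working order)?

Row 1 uses chart row ((1-1) mod 6)+1 = 1. Row 1 is odd, so RS.
Chart row 1 tiled across columns 1-20: K K P YO P K P P K K P YO P K P P K K P YO
Right side: take the tiled row as-is (worked left to right from column 1).
The 17th stitch worked is K.

Result:
K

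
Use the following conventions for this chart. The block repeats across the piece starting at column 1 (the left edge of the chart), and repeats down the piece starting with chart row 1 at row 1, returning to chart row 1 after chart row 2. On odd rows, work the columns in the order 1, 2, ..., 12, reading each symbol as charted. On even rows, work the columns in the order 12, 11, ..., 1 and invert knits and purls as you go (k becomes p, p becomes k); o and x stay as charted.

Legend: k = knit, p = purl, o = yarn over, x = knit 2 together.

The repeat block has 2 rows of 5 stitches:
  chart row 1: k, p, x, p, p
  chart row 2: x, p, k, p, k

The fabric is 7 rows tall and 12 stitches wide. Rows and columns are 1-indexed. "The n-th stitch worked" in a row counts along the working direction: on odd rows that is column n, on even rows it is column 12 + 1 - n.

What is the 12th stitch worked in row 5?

Row 5 uses chart row ((5-1) mod 2)+1 = 1. Row 5 is odd, so RS.
Chart row 1 tiled across columns 1-12: k p x p p k p x p p k p
Right side: take the tiled row as-is (worked left to right from column 1).
The 12th stitch worked is p.

Result:
p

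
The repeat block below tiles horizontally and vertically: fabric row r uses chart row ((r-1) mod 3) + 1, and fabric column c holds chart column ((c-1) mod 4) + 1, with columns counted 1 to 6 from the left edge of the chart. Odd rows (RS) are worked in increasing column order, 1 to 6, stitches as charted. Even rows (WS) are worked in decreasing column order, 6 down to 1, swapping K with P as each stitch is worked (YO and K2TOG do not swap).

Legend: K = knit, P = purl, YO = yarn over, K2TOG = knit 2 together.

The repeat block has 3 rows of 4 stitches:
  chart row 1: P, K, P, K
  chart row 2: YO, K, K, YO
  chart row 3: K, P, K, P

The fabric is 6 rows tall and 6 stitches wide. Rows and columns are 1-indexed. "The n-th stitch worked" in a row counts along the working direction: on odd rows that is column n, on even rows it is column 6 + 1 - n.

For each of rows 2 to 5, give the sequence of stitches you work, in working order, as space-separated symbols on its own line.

== ROWS AS WORKED ==
P YO YO P P YO
K P K P K P
P K P K P K
YO K K YO YO K

Derivation:
Row 2: chart row 2, WS - tiled (columns 1-6): YO K K YO YO K; work from column 6 back to 1 with K<->P swapped.
Row 3: chart row 3, RS - tile across columns 1-6 and work as-is.
Row 4: chart row 1, WS - tiled (columns 1-6): P K P K P K; work from column 6 back to 1 with K<->P swapped.
Row 5: chart row 2, RS - tile across columns 1-6 and work as-is.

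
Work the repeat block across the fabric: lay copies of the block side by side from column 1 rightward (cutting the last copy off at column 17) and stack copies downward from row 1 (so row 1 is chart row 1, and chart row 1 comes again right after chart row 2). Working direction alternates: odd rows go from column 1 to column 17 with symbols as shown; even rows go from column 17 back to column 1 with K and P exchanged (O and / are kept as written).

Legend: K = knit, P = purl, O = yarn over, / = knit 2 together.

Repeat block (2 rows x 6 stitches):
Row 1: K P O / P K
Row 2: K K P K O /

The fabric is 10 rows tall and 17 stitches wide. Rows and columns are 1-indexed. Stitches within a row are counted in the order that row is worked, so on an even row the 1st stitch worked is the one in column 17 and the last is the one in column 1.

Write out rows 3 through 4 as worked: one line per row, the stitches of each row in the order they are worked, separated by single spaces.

Row 3: chart row 1, RS - tile across columns 1-17 and work as-is.
Row 4: chart row 2, WS - tiled (columns 1-17): K K P K O / K K P K O / K K P K O; work from column 17 back to 1 with K<->P swapped.

== ROWS AS WORKED ==
K P O / P K K P O / P K K P O / P
O P K P P / O P K P P / O P K P P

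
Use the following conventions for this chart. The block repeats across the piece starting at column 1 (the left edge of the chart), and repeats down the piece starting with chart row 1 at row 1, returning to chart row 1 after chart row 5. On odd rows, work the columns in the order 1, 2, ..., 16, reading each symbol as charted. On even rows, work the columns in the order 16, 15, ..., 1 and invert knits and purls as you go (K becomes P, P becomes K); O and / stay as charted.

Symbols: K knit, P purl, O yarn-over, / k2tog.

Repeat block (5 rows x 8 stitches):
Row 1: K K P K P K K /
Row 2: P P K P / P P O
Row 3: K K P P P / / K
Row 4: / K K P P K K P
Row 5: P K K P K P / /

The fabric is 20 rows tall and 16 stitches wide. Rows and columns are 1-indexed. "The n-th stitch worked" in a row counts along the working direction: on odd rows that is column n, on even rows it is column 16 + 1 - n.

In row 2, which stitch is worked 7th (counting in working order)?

Result:
K

Derivation:
Row 2 uses chart row ((2-1) mod 5)+1 = 2. Row 2 is even, so WS.
Chart row 2 tiled across columns 1-16: P P K P / P P O P P K P / P P O
Wrong side: read the tiled row from column 16 down to 1 and exchange K with P (leave O, /).
Row 2 as worked: O K K / K P K K O K K / K P K K
Stitch 7 in working order -> K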